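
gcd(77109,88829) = 1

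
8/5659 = 8/5659  =  0.00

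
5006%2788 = 2218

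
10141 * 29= 294089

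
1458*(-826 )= - 1204308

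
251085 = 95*2643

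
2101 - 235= 1866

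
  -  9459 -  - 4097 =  - 5362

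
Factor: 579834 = 2^1*3^2* 32213^1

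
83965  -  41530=42435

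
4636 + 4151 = 8787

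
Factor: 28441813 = 28441813^1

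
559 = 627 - 68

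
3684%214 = 46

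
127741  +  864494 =992235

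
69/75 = 23/25 = 0.92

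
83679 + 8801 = 92480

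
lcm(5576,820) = 27880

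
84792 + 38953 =123745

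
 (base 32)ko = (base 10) 664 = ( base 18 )20G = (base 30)M4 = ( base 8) 1230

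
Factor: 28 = 2^2*7^1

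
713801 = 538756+175045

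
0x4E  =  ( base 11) 71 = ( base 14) 58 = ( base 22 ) 3C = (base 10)78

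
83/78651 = 83/78651 =0.00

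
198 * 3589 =710622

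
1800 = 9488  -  7688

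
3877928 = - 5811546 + 9689474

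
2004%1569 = 435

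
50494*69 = 3484086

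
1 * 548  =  548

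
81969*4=327876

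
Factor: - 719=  - 719^1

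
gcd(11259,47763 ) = 27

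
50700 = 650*78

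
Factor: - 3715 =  - 5^1*743^1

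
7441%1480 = 41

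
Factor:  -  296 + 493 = 197^1 =197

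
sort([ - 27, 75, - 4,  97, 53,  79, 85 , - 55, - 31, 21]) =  [ - 55, - 31,- 27,  -  4,21,53, 75,79, 85,97 ] 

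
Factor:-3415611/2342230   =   - 2^( -1 )*3^1*5^(-1) * 11^( - 1 )* 19^1 * 31^1*107^( - 1)*199^( - 1 )*1933^1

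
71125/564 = 126 + 61/564 = 126.11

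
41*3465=142065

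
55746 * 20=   1114920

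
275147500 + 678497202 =953644702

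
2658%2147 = 511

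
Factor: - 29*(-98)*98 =278516 = 2^2 * 7^4*29^1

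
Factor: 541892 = 2^2*13^1 * 17^1*613^1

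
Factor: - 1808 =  - 2^4 * 113^1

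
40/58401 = 40/58401= 0.00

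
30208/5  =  30208/5 = 6041.60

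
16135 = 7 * 2305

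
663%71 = 24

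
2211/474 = 737/158 = 4.66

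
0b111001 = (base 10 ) 57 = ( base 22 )2D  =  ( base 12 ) 49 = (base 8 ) 71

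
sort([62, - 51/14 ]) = [  -  51/14, 62 ] 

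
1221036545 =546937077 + 674099468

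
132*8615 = 1137180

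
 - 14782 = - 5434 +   -  9348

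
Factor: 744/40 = 3^1*5^(-1)*31^1 =93/5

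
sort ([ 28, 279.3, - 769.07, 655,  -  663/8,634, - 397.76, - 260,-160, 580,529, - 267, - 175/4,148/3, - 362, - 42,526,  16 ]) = [ - 769.07, -397.76, - 362, - 267 , - 260,  -  160,-663/8,-175/4, - 42,16,28, 148/3, 279.3,526,529,580,634,655] 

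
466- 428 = 38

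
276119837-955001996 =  - 678882159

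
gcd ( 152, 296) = 8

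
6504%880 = 344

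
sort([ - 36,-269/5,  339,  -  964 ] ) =[-964,-269/5, - 36,339 ] 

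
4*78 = 312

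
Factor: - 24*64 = -2^9* 3^1 = - 1536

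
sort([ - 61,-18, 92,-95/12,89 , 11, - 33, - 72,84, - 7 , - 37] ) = [-72, -61, - 37 ,  -  33, - 18,-95/12,-7,11,84,89, 92]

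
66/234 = 11/39 = 0.28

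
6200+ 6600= 12800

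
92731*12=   1112772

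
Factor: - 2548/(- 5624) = 2^( - 1) * 7^2*13^1  *  19^( - 1 )*37^ ( - 1)=637/1406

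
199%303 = 199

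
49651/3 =16550 + 1/3= 16550.33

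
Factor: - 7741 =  - 7741^1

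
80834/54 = 1496 + 25/27 = 1496.93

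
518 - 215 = 303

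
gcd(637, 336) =7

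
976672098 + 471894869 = 1448566967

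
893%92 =65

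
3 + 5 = 8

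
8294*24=199056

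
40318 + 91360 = 131678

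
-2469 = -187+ -2282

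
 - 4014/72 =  - 56 + 1/4 = -55.75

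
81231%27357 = 26517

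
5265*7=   36855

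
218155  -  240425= -22270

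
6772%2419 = 1934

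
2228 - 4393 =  - 2165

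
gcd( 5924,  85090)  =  2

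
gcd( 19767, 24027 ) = 3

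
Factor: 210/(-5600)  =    -  3/80= - 2^( - 4)*3^1*5^(  -  1)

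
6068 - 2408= 3660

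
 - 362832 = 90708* ( - 4)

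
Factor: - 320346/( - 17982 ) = 3^( - 3 )* 13^1*37^1= 481/27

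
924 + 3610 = 4534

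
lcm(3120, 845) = 40560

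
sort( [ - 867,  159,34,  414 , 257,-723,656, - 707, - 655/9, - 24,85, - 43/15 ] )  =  [ - 867, - 723, - 707, - 655/9, - 24, - 43/15, 34,85, 159,257,414,656]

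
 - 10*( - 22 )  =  220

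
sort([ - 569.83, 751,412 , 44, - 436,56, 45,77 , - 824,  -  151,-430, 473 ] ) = [ - 824, - 569.83,  -  436 ,  -  430, - 151, 44, 45, 56,77, 412, 473,751 ] 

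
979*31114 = 30460606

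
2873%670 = 193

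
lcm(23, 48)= 1104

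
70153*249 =17468097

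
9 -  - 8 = 17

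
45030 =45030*1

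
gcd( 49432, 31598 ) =74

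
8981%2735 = 776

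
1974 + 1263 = 3237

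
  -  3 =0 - 3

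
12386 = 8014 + 4372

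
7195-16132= - 8937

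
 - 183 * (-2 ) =366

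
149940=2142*70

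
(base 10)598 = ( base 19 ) 1C9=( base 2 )1001010110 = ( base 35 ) H3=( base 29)ki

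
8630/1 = 8630 = 8630.00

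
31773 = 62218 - 30445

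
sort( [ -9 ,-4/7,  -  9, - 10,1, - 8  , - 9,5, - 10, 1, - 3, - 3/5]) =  [  -  10, - 10, - 9, - 9,-9, - 8, - 3,-3/5 , - 4/7 , 1, 1,5] 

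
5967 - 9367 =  - 3400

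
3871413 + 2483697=6355110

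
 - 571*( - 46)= 26266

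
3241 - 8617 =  - 5376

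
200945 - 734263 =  - 533318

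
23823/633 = 7941/211 = 37.64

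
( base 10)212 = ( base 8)324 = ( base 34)68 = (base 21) a2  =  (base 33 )6E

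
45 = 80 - 35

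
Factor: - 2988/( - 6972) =3/7 = 3^1 * 7^( - 1 )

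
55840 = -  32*(-1745)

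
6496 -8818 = - 2322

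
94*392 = 36848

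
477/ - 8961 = - 159/2987 = -0.05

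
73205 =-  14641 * ( - 5 ) 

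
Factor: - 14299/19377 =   -  3^( - 2)*79^1 *181^1 * 2153^(- 1)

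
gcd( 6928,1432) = 8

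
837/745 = 837/745 = 1.12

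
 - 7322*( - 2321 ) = 16994362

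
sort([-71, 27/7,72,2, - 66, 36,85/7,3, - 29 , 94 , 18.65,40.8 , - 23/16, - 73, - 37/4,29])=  [ - 73, - 71, - 66, - 29, - 37/4,-23/16,2,3,27/7 , 85/7 , 18.65,  29,36, 40.8,72,94 ]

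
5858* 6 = 35148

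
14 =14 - 0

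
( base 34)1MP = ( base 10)1929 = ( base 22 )3lf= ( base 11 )14a4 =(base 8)3611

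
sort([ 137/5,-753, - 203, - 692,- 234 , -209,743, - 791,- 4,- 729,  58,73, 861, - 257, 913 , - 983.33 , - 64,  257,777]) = [ - 983.33,-791, - 753,- 729, - 692,-257,  -  234, - 209, - 203, - 64, - 4,137/5,  58, 73 , 257, 743,777 , 861  ,  913 ] 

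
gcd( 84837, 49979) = 1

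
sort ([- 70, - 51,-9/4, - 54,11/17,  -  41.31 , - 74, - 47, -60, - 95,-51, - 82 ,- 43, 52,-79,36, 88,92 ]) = [- 95,  -  82, - 79, - 74, - 70, - 60, - 54, - 51,  -  51, - 47,-43, - 41.31,- 9/4, 11/17,36,52, 88,  92]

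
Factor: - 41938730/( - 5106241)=2^1*5^1*7^( - 3 )*79^1* 14887^(-1 )*53087^1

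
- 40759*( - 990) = 40351410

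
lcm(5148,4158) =108108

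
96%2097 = 96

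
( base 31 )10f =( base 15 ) 451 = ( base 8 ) 1720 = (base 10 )976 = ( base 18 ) 304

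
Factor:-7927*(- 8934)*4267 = 302188163406=2^1*3^1*17^1*251^1 * 1489^1 *7927^1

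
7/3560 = 7/3560 = 0.00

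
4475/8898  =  4475/8898 = 0.50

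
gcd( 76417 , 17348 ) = 1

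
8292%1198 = 1104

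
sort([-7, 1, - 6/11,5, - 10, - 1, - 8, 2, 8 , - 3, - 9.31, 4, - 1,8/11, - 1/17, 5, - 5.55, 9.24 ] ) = [ - 10, - 9.31, - 8, - 7,-5.55, - 3, - 1 , - 1, - 6/11, - 1/17,  8/11,  1, 2,4 , 5 , 5, 8, 9.24] 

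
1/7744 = 1/7744 = 0.00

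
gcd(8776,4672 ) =8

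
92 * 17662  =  1624904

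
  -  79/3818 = - 79/3818 = - 0.02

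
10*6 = 60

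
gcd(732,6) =6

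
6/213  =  2/71=0.03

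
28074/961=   28074/961 = 29.21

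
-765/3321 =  - 85/369  =  - 0.23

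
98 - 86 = 12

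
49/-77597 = -49/77597 = -0.00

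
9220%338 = 94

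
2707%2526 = 181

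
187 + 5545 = 5732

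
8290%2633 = 391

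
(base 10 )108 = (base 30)3i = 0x6C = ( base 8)154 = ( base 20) 58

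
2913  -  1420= 1493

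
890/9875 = 178/1975 = 0.09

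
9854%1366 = 292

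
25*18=450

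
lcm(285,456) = 2280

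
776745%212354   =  139683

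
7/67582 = 7/67582 = 0.00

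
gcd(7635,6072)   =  3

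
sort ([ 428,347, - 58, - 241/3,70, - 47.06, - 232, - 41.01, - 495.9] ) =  [ - 495.9,-232, - 241/3,  -  58,-47.06, - 41.01, 70,347,428 ]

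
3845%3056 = 789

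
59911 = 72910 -12999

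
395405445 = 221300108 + 174105337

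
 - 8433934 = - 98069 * 86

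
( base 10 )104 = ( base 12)88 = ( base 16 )68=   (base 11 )95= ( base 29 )3h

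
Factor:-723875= - 5^3*5791^1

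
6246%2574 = 1098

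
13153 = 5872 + 7281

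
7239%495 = 309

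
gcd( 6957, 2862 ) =9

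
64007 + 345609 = 409616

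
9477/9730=9477/9730= 0.97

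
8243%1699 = 1447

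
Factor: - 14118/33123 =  - 2^1* 13^1* 61^(-1) = -  26/61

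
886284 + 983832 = 1870116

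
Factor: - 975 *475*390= - 2^1*3^2*5^5*13^2*19^1=- 180618750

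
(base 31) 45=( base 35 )3o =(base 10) 129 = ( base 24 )59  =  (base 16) 81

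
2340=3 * 780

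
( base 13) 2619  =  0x1536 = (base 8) 12466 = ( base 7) 21555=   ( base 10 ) 5430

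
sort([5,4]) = [4,5]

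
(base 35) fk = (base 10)545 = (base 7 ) 1406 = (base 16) 221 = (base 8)1041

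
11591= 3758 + 7833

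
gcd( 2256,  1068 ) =12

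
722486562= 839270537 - 116783975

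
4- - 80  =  84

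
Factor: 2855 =5^1*571^1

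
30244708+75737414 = 105982122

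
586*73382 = 43001852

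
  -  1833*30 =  - 54990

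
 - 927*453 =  - 419931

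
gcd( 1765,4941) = 1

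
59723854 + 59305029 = 119028883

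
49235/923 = 49235/923 = 53.34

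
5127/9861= 1709/3287 = 0.52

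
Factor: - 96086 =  - 2^1*107^1*449^1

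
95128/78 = 47564/39 =1219.59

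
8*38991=311928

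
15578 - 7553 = 8025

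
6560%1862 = 974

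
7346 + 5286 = 12632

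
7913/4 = 1978+1/4 = 1978.25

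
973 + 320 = 1293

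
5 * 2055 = 10275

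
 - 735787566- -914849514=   179061948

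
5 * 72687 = 363435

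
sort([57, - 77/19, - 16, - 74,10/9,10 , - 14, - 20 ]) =[ - 74, - 20, - 16,-14 ,-77/19,10/9,10,57 ]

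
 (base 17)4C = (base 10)80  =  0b1010000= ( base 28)2O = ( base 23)3b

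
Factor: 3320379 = 3^3*31^1*3967^1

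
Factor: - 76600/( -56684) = 50/37 = 2^1*5^2*37^( - 1) 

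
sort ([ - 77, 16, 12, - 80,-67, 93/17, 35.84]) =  [ - 80,-77, - 67,93/17, 12, 16 , 35.84 ]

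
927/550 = 1+ 377/550 = 1.69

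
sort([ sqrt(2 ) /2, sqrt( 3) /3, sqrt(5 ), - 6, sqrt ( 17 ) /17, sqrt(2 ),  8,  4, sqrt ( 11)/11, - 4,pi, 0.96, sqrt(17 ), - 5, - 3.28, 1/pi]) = [-6, - 5, - 4, - 3.28 , sqrt(17)/17 , sqrt(11)/11, 1/pi , sqrt( 3)/3,  sqrt( 2)/2,0.96, sqrt(2),sqrt(5),  pi, 4,sqrt(17 ), 8 ]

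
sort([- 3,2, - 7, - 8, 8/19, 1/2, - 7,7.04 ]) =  [ - 8, - 7, - 7, - 3,8/19, 1/2,2, 7.04]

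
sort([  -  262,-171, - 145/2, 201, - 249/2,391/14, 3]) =[ - 262, - 171,-249/2,-145/2,3, 391/14,201]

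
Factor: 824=2^3*103^1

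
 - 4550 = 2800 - 7350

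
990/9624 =165/1604 = 0.10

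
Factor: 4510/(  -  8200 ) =-11/20= - 2^(  -  2 )*5^ ( - 1)* 11^1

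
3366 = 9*374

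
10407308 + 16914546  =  27321854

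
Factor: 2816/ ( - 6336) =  -2^2*3^( - 2)  =  -4/9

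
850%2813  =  850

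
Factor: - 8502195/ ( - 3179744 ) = 2^( - 5 )*3^1*5^1*13^1*59^1 * 739^1*99367^( - 1 )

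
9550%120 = 70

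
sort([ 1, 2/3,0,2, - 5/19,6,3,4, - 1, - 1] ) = [ - 1, - 1, - 5/19,0 , 2/3,1,2,3, 4,  6 ]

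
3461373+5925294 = 9386667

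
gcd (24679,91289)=1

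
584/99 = 584/99 = 5.90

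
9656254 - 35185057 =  - 25528803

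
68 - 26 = 42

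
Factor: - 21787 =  - 21787^1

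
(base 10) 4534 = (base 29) 5BA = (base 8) 10666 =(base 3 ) 20012221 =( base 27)65P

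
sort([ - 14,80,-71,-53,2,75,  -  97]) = [ - 97, - 71,-53,  -  14, 2,75,80 ]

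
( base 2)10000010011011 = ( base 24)EBJ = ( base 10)8347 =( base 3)102110011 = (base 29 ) 9QO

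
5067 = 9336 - 4269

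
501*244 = 122244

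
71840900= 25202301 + 46638599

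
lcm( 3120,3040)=118560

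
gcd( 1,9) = 1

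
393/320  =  1 + 73/320 = 1.23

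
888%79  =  19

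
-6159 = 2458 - 8617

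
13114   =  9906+3208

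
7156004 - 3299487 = 3856517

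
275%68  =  3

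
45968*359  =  16502512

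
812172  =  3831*212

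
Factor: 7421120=2^6*5^1 * 7^1*3313^1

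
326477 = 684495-358018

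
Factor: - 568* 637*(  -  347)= 125550152 = 2^3 * 7^2*13^1*71^1*347^1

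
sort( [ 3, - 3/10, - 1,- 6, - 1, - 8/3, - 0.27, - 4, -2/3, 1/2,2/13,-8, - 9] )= [  -  9, - 8,-6, - 4, - 8/3, - 1, - 1,-2/3, - 3/10, - 0.27, 2/13, 1/2 , 3]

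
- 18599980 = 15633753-34233733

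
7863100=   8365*940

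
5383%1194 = 607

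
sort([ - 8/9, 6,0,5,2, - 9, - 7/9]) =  [ - 9,-8/9, - 7/9, 0, 2,5,6]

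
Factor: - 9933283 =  - 29^1 * 342527^1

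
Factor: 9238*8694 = 80315172 = 2^2*3^3*7^1*23^1*31^1*149^1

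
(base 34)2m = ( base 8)132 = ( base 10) 90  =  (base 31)2s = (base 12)76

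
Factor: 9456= 2^4*3^1 *197^1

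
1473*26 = 38298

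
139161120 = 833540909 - 694379789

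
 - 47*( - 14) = 658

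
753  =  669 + 84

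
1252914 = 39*32126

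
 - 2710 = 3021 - 5731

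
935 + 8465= 9400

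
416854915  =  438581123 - 21726208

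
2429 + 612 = 3041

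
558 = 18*31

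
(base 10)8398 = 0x20CE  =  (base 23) fk3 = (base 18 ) 17ga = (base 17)1C10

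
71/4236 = 71/4236 = 0.02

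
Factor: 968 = 2^3 * 11^2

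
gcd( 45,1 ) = 1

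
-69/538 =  - 1 + 469/538 = - 0.13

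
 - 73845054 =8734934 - 82579988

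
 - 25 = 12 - 37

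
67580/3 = 22526+2/3 =22526.67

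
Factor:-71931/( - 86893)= 3^1*31^(-1)*2803^(  -  1 )*23977^1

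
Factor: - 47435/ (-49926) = 2^(-1 )*3^(  -  1)*5^1*157^( - 1) * 179^1 = 895/942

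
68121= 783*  87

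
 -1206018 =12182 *( - 99 )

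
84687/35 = 84687/35 = 2419.63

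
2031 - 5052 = -3021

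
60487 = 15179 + 45308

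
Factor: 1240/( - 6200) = - 1/5 = - 5^( - 1)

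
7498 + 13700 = 21198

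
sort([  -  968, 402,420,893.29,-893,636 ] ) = [ - 968,-893, 402,420, 636, 893.29 ]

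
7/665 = 1/95 =0.01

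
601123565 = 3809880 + 597313685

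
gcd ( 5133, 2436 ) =87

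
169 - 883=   -714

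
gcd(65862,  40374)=18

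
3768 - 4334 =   -  566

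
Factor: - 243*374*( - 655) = 59527710 = 2^1*3^5 * 5^1 * 11^1*17^1*131^1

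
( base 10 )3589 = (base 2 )111000000101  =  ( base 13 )1831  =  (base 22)793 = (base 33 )39p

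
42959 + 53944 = 96903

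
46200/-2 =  - 23100 + 0/1 = - 23100.00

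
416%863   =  416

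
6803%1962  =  917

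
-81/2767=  - 81/2767=-0.03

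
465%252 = 213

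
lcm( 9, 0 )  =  0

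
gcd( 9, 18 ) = 9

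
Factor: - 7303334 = -2^1*19^1*192193^1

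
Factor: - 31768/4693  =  - 2^3*11^1*13^( - 1 ) =-88/13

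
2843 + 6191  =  9034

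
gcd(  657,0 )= 657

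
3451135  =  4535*761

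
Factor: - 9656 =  - 2^3*17^1 * 71^1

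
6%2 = 0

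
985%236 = 41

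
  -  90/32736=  - 15/5456  =  - 0.00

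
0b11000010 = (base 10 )194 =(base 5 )1234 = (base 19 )a4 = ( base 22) 8I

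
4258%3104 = 1154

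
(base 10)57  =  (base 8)71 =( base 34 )1N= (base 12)49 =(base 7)111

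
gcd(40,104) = 8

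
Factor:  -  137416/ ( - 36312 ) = 3^( - 1) * 17^( - 1 )*193^1=193/51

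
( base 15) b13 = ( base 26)3HN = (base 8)4675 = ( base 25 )3oi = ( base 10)2493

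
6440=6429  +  11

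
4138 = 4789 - 651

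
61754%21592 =18570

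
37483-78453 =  - 40970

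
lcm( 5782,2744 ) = 161896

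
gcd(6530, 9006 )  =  2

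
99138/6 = 16523 =16523.00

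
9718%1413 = 1240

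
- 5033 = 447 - 5480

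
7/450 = 7/450 = 0.02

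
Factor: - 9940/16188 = - 35/57 = -3^( - 1 )*5^1* 7^1*19^( - 1 )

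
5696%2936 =2760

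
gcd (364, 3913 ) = 91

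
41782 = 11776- - 30006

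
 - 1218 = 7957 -9175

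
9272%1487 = 350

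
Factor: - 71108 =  -2^2*29^1 * 613^1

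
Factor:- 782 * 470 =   -  2^2 * 5^1 * 17^1*23^1*47^1 = -  367540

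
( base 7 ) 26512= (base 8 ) 15712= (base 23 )da7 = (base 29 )8D9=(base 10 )7114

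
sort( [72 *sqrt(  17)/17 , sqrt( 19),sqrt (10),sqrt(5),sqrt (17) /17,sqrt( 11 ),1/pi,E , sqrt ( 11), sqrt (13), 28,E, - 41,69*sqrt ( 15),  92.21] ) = [-41,sqrt( 17)/17 , 1/pi,sqrt(5 ) , E,  E,sqrt(10),sqrt (11),sqrt(11),sqrt (13),sqrt(19), 72* sqrt (17) /17,28,92.21 , 69*sqrt(15)] 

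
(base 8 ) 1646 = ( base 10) 934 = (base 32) T6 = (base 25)1c9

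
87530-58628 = 28902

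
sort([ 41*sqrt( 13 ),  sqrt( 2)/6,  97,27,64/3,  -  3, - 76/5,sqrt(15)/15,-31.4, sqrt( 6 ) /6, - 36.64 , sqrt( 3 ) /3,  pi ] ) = [ - 36.64,-31.4,  -  76/5  , - 3,sqrt ( 2 ) /6, sqrt ( 15 )/15, sqrt( 6 ) /6,sqrt(3 ) /3  ,  pi,64/3, 27, 97, 41*sqrt(13)]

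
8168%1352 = 56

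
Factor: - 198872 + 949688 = 750816 =2^5 * 3^3*11^1 * 79^1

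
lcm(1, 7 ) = 7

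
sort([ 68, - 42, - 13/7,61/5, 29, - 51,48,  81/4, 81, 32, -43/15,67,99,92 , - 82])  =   [ - 82, - 51, - 42 , - 43/15 , - 13/7,61/5, 81/4, 29,32,48,67 , 68,  81, 92 , 99]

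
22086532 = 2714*8138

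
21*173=3633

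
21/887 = 21/887 = 0.02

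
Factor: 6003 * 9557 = 57370671=3^2*19^1*23^1*29^1*503^1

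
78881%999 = 959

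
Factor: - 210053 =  - 210053^1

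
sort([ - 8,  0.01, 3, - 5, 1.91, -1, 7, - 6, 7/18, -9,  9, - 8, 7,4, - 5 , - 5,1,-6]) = [- 9, - 8,-8, - 6 ,-6, - 5, - 5,-5 , - 1, 0.01,7/18, 1, 1.91,3, 4, 7, 7, 9] 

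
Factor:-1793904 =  - 2^4*3^1*7^1*19^1 * 281^1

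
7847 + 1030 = 8877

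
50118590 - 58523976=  - 8405386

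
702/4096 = 351/2048 = 0.17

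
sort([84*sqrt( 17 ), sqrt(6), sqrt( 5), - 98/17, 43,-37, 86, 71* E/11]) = [ - 37, - 98/17, sqrt( 5 ), sqrt( 6), 71*E/11 , 43, 86, 84*sqrt( 17 )]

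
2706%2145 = 561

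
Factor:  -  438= - 2^1*3^1*73^1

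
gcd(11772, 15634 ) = 2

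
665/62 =10  +  45/62 = 10.73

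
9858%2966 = 960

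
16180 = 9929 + 6251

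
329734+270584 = 600318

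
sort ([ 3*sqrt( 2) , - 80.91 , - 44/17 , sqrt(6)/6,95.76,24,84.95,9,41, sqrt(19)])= [ - 80.91, - 44/17,sqrt( 6)/6,3*sqrt(2 ), sqrt( 19),9,24,41,84.95,95.76] 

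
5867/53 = 110  +  37/53 = 110.70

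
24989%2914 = 1677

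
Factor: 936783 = 3^2*104087^1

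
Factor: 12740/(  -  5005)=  - 2^2*7^1*11^(-1) =-28/11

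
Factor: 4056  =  2^3*3^1*13^2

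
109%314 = 109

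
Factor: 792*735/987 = 27720/47=2^3*3^2*5^1*7^1*11^1*47^(-1) 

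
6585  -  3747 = 2838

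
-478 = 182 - 660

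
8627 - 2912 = 5715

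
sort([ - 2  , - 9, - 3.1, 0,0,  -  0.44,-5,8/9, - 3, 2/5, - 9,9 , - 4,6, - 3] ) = [ - 9, - 9, - 5, - 4, - 3.1, - 3, - 3, - 2, - 0.44, 0,0,2/5, 8/9, 6 , 9 ]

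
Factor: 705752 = 2^3*47^1*1877^1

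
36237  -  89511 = - 53274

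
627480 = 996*630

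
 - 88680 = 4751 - 93431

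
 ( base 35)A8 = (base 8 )546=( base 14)1b8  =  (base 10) 358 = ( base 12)25a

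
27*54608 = 1474416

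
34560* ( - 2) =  - 69120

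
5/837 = 5/837 = 0.01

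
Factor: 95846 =2^1*17^1*2819^1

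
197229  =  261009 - 63780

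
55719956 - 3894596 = 51825360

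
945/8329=945/8329 = 0.11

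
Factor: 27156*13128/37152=1237861/129 = 3^ ( - 1)*31^1 *43^( - 1 )*73^1*547^1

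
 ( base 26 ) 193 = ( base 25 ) 1bd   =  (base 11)760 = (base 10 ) 913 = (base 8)1621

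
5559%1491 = 1086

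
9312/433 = 9312/433= 21.51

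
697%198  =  103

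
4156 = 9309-5153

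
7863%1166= 867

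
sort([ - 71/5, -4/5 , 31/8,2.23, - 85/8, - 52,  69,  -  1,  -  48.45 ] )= [ - 52, - 48.45, - 71/5, - 85/8, - 1, - 4/5, 2.23, 31/8, 69 ]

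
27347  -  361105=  - 333758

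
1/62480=1/62480 = 0.00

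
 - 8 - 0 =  - 8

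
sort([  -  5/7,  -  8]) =[-8 , - 5/7]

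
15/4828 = 15/4828 = 0.00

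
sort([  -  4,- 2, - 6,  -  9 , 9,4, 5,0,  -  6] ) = [  -  9, - 6, - 6, - 4, - 2,0  ,  4,5, 9]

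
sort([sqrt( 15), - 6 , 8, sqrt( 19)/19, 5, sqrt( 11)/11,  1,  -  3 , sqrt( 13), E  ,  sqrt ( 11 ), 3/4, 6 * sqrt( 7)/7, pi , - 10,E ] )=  [- 10, - 6, - 3, sqrt( 19 )/19, sqrt ( 11)/11 , 3/4,1,6*sqrt( 7) /7, E,E, pi, sqrt(11), sqrt(13),sqrt( 15), 5  ,  8 ]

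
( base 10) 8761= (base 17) 1d56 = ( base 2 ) 10001000111001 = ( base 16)2239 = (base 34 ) 7JN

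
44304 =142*312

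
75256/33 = 2280 + 16/33 = 2280.48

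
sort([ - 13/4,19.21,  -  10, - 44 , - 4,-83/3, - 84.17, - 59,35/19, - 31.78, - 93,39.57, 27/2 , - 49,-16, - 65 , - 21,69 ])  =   [  -  93, - 84.17, - 65, - 59, - 49, - 44, - 31.78, - 83/3, - 21,  -  16,  -  10,-4, - 13/4, 35/19,27/2,19.21,39.57,69] 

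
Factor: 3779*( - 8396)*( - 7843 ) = 2^2*11^1 * 23^1  *31^1*2099^1*3779^1= 248846500012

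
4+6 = 10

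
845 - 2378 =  - 1533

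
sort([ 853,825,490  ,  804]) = [ 490,804 , 825, 853 ]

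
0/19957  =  0 = 0.00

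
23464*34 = 797776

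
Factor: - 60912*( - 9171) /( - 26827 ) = - 2^4*3^6*47^1*139^ ( - 1)*193^( - 1)*1019^1 = -558623952/26827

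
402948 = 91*4428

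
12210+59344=71554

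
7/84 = 1/12 = 0.08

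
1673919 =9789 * 171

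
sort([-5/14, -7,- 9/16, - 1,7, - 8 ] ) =[ - 8, - 7, - 1, - 9/16, - 5/14, 7] 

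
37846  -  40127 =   -  2281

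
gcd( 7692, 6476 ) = 4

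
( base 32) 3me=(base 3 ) 12012101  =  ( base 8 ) 7316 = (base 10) 3790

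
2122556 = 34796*61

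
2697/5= 2697/5= 539.40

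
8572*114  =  977208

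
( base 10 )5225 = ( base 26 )7ip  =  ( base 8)12151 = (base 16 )1469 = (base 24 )91h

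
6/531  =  2/177 = 0.01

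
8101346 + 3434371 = 11535717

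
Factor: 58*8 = 2^4 *29^1 = 464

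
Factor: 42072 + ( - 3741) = 38331 = 3^2*4259^1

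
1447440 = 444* 3260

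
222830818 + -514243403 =-291412585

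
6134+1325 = 7459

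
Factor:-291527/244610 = -727/610 = -2^( - 1)*5^( - 1)*61^(-1 )*  727^1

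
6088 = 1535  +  4553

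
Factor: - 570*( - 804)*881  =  403744680 = 2^3*3^2*5^1*19^1 * 67^1*881^1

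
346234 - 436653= - 90419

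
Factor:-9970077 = -3^1*  13^1*151^1 * 1693^1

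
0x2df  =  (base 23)18M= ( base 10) 735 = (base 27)106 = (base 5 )10420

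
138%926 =138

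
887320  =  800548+86772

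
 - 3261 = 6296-9557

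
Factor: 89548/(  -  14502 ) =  - 2^1*3^(-1)*61^1*367^1*2417^( - 1 ) = - 44774/7251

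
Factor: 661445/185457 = 3^( - 1) * 5^1 *263^1 * 503^1 * 61819^( - 1)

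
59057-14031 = 45026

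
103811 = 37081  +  66730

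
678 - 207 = 471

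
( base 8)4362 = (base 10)2290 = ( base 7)6451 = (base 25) 3GF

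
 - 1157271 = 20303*(- 57) 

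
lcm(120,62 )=3720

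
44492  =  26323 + 18169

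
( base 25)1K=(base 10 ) 45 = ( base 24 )1l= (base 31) 1E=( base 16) 2D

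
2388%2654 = 2388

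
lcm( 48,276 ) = 1104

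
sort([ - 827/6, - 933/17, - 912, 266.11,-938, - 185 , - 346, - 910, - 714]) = [ - 938, - 912, - 910,  -  714,-346, - 185, - 827/6, -933/17,266.11]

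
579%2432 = 579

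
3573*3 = 10719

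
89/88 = 89/88 = 1.01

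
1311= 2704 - 1393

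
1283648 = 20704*62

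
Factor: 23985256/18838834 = 11992628/9419417=2^2 *7^( - 2)*53^1*56569^1 * 192233^( - 1 ) 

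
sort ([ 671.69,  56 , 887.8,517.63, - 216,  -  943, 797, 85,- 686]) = [ - 943, - 686,-216, 56, 85, 517.63,671.69, 797,887.8]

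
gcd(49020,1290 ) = 1290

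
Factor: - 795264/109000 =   -  2^4 * 3^1*5^(- 3)*19^1 = - 912/125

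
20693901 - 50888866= - 30194965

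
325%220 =105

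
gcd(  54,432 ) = 54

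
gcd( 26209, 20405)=1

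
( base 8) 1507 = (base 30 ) rt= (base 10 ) 839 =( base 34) on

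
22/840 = 11/420 = 0.03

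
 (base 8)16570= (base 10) 7544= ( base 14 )2A6C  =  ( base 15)237e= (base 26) B44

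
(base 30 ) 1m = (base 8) 64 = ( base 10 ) 52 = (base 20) 2c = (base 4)310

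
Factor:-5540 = - 2^2*5^1*277^1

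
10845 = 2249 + 8596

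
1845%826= 193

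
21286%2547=910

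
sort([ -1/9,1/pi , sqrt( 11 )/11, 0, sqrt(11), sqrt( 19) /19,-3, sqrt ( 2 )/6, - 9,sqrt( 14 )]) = [ -9,-3,  -  1/9 , 0, sqrt( 19)/19, sqrt( 2 ) /6,sqrt ( 11)/11,1/pi, sqrt( 11),sqrt( 14 )]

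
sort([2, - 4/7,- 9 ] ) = [ - 9, - 4/7,  2] 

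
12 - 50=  -38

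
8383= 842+7541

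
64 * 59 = 3776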